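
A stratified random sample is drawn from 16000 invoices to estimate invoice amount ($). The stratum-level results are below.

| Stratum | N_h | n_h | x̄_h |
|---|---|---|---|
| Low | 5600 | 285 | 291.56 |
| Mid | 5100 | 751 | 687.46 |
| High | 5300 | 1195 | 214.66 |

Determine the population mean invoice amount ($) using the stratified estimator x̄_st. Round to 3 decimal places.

N = Σ N_h = 16000. Stratum weights W_h = N_h/N.
x̄_st = (5600·291.56 + 5100·687.46 + 5300·214.66) / 16000 = 392.28000

x̄_st ≈ 392.280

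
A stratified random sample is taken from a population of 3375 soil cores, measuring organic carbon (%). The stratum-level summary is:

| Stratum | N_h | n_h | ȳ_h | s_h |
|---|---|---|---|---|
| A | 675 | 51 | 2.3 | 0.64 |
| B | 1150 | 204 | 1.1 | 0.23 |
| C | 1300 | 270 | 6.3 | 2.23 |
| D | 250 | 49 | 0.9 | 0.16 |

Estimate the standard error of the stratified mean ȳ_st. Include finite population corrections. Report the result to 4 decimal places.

SE(ȳ_st) ≈ 0.0499

V̂(ȳ_st) = Σ W_h² (1 − n_h/N_h) s_h²/n_h, with W_h = N_h/N and N = 3375:
  stratum A: (675/3375)²·(1 − 51/675)·0.64²/51 = 0.000296982
  stratum B: (1150/3375)²·(1 − 204/1150)·0.23²/204 = 2.47666e-05
  stratum C: (1300/3375)²·(1 − 270/1300)·2.23²/270 = 0.00216511
  stratum D: (250/3375)²·(1 − 49/250)·0.16²/49 = 2.3048e-06
V̂(ȳ_st) = 0.00248916
SE(ȳ_st) = √0.00248916 = 0.0498915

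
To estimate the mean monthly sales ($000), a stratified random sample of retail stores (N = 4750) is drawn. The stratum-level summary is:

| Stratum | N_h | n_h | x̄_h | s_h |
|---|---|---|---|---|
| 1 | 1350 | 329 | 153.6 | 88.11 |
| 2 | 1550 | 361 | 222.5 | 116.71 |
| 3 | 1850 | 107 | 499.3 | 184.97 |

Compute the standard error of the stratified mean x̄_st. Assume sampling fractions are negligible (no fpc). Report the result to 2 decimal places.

V̂(x̄_st) = Σ W_h² s_h²/n_h, with W_h = N_h/N and N = 4750:
  stratum 1: (1350/4750)²·88.11²/329 = 1.90605
  stratum 2: (1550/4750)²·116.71²/361 = 4.01777
  stratum 3: (1850/4750)²·184.97²/107 = 48.5037
V̂(x̄_st) = 54.4275
SE(x̄_st) = √54.4275 = 7.3775

SE(x̄_st) ≈ 7.38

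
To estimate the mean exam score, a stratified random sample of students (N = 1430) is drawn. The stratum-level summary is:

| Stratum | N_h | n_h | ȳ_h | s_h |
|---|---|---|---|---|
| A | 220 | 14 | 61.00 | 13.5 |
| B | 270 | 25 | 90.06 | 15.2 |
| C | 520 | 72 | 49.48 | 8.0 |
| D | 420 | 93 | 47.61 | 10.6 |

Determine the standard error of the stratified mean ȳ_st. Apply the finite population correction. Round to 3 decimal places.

SE(ȳ_st) ≈ 0.877

V̂(ȳ_st) = Σ W_h² (1 − n_h/N_h) s_h²/n_h, with W_h = N_h/N and N = 1430:
  stratum A: (220/1430)²·(1 − 14/220)·13.5²/14 = 0.288508
  stratum B: (270/1430)²·(1 − 25/270)·15.2²/25 = 0.298954
  stratum C: (520/1430)²·(1 − 72/520)·8.0²/72 = 0.101264
  stratum D: (420/1430)²·(1 − 93/420)·10.6²/93 = 0.0811435
V̂(ȳ_st) = 0.76987
SE(ȳ_st) = √0.76987 = 0.877422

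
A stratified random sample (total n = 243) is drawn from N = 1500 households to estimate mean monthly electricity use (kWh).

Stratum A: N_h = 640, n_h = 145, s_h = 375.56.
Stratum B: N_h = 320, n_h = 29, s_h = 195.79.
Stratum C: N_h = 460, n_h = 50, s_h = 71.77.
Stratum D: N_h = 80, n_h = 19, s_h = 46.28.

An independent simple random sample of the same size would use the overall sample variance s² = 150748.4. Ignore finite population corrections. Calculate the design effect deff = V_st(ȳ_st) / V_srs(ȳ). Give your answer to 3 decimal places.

deff ≈ 0.399

V̂(ȳ_st) = Σ W_h² s_h²/n_h, with W_h = N_h/N and N = 1500:
  stratum A: (640/1500)²·375.56²/145 = 177.079
  stratum B: (320/1500)²·195.79²/29 = 60.159
  stratum C: (460/1500)²·71.77²/50 = 9.68833
  stratum D: (80/1500)²·46.28²/19 = 0.320649
V_st = 247.247
V_srs = s²/n = 150748.4/243 = 620.364
deff = V_st / V_srs = 247.247/620.364 = 0.3986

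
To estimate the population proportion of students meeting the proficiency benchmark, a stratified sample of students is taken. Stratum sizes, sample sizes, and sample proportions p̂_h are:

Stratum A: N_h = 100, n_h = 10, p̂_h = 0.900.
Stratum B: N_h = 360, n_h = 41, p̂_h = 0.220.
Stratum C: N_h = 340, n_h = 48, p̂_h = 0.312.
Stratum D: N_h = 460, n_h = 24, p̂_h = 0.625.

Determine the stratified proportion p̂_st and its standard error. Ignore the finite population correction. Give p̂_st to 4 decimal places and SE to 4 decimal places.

p̂_st ≈ 0.4467, SE ≈ 0.0459

N = 1260; stratum weights W_h = N_h/N.
p̂_st = Σ W_h p̂_h = (100·0.900 + 360·0.220 + 340·0.312 + 460·0.625)/1260 = 0.44665
V̂(p̂_st) = Σ W_h² p̂_h(1−p̂_h)/(n_h−1):
  stratum A: (100/1260)²·0.900·0.100/9 = 6.29882e-05
  stratum B: (360/1260)²·0.220·0.780/40 = 0.000350204
  stratum C: (340/1260)²·0.312·0.688/47 = 0.000332554
  stratum D: (460/1260)²·0.625·0.375/23 = 0.00135818
V̂(p̂_st) = 0.00210393; SE = √V̂ = 0.0458686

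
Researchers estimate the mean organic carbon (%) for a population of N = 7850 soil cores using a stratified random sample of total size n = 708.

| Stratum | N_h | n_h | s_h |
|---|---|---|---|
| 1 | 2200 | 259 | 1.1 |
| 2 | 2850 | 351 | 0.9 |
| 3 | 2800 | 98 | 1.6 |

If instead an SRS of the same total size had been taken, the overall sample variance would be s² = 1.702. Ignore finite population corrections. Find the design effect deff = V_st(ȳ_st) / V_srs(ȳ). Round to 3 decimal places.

deff ≈ 1.662

V̂(ȳ_st) = Σ W_h² s_h²/n_h, with W_h = N_h/N and N = 7850:
  stratum 1: (2200/7850)²·1.1²/259 = 0.000366937
  stratum 2: (2850/7850)²·0.9²/351 = 0.000304178
  stratum 3: (2800/7850)²·1.6²/98 = 0.00332346
V_st = 0.00399458
V_srs = s²/n = 1.702/708 = 0.00240395
deff = V_st / V_srs = 0.00399458/0.00240395 = 1.6617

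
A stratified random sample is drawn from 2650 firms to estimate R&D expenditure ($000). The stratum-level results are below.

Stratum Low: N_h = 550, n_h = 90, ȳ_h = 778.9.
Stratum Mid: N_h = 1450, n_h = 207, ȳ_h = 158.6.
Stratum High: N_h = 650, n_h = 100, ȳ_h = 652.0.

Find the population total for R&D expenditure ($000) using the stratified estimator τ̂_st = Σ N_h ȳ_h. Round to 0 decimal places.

τ̂_st = Σ N_h ȳ_h = 550·778.9 + 1450·158.6 + 650·652.0 = 1082165

τ̂_st ≈ 1082165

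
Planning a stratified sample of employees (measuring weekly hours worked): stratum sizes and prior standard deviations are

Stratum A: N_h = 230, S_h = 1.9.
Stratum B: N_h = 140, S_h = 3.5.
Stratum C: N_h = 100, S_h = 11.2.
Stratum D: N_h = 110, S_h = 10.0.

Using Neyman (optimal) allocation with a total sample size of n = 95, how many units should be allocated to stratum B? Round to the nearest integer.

15

Neyman allocation: n_h = n · N_h S_h / Σ N_i S_i, with n = 95.
  stratum A: N_h·S_h = 230·1.9 = 437.00
  stratum B: N_h·S_h = 140·3.5 = 490.00
  stratum C: N_h·S_h = 100·11.2 = 1120.00
  stratum D: N_h·S_h = 110·10.0 = 1100.00
Σ N_h S_h = 3147.00
n for stratum B = 95·490.00/3147.00 = 14.792 → 15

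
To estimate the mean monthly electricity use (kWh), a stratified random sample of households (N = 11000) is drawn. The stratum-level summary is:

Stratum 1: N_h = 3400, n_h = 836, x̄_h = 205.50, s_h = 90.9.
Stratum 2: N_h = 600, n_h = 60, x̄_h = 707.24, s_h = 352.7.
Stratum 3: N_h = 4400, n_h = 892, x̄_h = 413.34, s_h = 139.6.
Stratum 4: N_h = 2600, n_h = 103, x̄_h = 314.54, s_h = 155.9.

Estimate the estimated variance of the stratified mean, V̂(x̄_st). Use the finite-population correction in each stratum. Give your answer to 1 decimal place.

V̂(x̄_st) = Σ W_h² (1 − n_h/N_h) s_h²/n_h, with W_h = N_h/N and N = 11000:
  stratum 1: (3400/11000)²·(1 − 836/3400)·90.9²/836 = 0.712087
  stratum 2: (600/11000)²·(1 − 60/600)·352.7²/60 = 5.55161
  stratum 3: (4400/11000)²·(1 − 892/4400)·139.6²/892 = 2.78697
  stratum 4: (2600/11000)²·(1 − 103/2600)·155.9²/103 = 12.6608
V̂(x̄_st) = 21.7115

V̂(x̄_st) ≈ 21.7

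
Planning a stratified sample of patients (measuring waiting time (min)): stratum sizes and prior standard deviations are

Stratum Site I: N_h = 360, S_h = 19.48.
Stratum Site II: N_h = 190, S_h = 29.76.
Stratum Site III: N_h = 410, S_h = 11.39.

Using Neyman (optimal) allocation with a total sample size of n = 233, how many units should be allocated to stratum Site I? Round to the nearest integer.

Neyman allocation: n_h = n · N_h S_h / Σ N_i S_i, with n = 233.
  stratum Site I: N_h·S_h = 360·19.48 = 7012.80
  stratum Site II: N_h·S_h = 190·29.76 = 5654.40
  stratum Site III: N_h·S_h = 410·11.39 = 4669.90
Σ N_h S_h = 17337.10
n for stratum Site I = 233·7012.80/17337.10 = 94.248 → 94

94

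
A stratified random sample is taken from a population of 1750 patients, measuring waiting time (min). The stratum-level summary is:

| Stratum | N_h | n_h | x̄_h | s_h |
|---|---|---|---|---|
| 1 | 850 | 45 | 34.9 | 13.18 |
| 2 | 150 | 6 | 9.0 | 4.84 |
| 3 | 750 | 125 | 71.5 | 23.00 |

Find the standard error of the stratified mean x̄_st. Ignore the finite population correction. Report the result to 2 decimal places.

V̂(x̄_st) = Σ W_h² s_h²/n_h, with W_h = N_h/N and N = 1750:
  stratum 1: (850/1750)²·13.18²/45 = 0.91071
  stratum 2: (150/1750)²·4.84²/6 = 0.0286844
  stratum 3: (750/1750)²·23.00²/125 = 0.777306
V̂(x̄_st) = 1.7167
SE(x̄_st) = √1.7167 = 1.31023

SE(x̄_st) ≈ 1.31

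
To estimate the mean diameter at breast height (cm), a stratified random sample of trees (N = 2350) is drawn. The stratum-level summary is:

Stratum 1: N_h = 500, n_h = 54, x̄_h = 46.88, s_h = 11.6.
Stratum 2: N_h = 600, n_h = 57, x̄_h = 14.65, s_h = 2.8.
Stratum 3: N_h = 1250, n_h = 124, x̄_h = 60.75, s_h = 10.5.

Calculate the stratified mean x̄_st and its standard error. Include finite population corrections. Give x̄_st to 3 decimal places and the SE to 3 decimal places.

x̄_st = Σ W_h x̄_h = (500·46.88 + 600·14.65 + 1250·60.75)/2350 = 46.02872
V̂(x̄_st) = Σ W_h² (1 − n_h/N_h) s_h²/n_h, with W_h = N_h/N and N = 2350:
  stratum 1: (500/2350)²·(1 − 54/500)·11.6²/54 = 0.100622
  stratum 2: (600/2350)²·(1 − 57/600)·2.8²/57 = 0.0081144
  stratum 3: (1250/2350)²·(1 − 124/1250)·10.5²/124 = 0.226605
V̂(x̄_st) = 0.335341
SE(x̄_st) = √0.335341 = 0.579086

x̄_st ≈ 46.029, SE ≈ 0.579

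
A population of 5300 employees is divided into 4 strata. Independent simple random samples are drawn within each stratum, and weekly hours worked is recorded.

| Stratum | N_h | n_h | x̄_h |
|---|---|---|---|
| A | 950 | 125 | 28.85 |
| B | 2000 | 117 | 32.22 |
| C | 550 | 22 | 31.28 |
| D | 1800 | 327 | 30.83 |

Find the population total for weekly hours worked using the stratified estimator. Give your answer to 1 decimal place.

τ̂_st ≈ 164545.5

τ̂_st = Σ N_h x̄_h = 950·28.85 + 2000·32.22 + 550·31.28 + 1800·30.83 = 164545.5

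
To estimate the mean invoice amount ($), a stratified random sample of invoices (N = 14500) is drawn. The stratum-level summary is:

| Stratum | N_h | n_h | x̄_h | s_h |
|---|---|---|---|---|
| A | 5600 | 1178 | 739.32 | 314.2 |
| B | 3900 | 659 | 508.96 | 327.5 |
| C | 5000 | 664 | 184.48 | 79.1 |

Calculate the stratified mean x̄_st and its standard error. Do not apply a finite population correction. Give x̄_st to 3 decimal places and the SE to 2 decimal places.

x̄_st = Σ W_h x̄_h = (5600·739.32 + 3900·508.96 + 5000·184.48)/14500 = 486.03697
V̂(x̄_st) = Σ W_h² s_h²/n_h, with W_h = N_h/N and N = 14500:
  stratum A: (5600/14500)²·314.2²/1178 = 12.4999
  stratum B: (3900/14500)²·327.5²/659 = 11.7742
  stratum C: (5000/14500)²·79.1²/664 = 1.12044
V̂(x̄_st) = 25.3945
SE(x̄_st) = √25.3945 = 5.0393

x̄_st ≈ 486.037, SE ≈ 5.04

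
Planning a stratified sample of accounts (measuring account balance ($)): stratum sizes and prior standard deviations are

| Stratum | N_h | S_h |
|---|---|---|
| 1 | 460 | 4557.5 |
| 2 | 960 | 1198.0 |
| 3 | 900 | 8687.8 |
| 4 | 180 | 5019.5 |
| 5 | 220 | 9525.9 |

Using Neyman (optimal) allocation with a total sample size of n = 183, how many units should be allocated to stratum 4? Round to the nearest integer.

12

Neyman allocation: n_h = n · N_h S_h / Σ N_i S_i, with n = 183.
  stratum 1: N_h·S_h = 460·4557.5 = 2096450.00
  stratum 2: N_h·S_h = 960·1198.0 = 1150080.00
  stratum 3: N_h·S_h = 900·8687.8 = 7819020.00
  stratum 4: N_h·S_h = 180·5019.5 = 903510.00
  stratum 5: N_h·S_h = 220·9525.9 = 2095698.00
Σ N_h S_h = 14064758.00
n for stratum 4 = 183·903510.00/14064758.00 = 11.756 → 12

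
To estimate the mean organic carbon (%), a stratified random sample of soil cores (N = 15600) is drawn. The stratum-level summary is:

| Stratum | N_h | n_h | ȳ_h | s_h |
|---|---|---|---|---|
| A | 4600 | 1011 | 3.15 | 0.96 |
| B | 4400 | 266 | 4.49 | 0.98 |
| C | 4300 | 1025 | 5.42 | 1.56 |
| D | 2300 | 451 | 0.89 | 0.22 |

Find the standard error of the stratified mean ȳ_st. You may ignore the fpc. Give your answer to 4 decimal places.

V̂(ȳ_st) = Σ W_h² s_h²/n_h, with W_h = N_h/N and N = 15600:
  stratum A: (4600/15600)²·0.96²/1011 = 7.92607e-05
  stratum B: (4400/15600)²·0.98²/266 = 0.000287228
  stratum C: (4300/15600)²·1.56²/1025 = 0.00018039
  stratum D: (2300/15600)²·0.22²/451 = 2.33279e-06
V̂(ȳ_st) = 0.000549212
SE(ȳ_st) = √0.000549212 = 0.0234353

SE(ȳ_st) ≈ 0.0234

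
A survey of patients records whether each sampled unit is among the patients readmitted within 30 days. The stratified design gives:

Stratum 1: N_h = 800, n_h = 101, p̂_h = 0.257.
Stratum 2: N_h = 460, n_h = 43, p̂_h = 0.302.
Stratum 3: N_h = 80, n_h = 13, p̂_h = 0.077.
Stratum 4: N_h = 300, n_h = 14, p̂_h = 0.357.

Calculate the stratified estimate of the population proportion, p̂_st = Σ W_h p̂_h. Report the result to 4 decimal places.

p̂_st ≈ 0.2791

N = 1640; stratum weights W_h = N_h/N.
p̂_st = Σ W_h p̂_h = (800·0.257 + 460·0.302 + 80·0.077 + 300·0.357)/1640 = 0.27913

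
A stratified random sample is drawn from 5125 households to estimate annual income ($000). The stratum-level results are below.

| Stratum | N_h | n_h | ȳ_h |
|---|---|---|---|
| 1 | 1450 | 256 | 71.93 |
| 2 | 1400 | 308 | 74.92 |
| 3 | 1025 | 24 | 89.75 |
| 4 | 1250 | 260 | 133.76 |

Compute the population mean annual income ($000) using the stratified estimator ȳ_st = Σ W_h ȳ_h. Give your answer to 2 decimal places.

N = Σ N_h = 5125. Stratum weights W_h = N_h/N.
ȳ_st = (1450·71.93 + 1400·74.92 + 1025·89.75 + 1250·133.76) / 5125 = 91.3913

ȳ_st ≈ 91.39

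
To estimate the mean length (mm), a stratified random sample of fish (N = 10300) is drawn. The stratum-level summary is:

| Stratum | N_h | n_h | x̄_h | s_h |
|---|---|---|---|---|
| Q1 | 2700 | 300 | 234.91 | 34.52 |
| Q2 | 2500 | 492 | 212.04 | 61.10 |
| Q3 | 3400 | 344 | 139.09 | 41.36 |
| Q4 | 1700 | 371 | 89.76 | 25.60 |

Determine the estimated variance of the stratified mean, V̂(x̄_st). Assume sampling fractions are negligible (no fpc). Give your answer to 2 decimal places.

V̂(x̄_st) = Σ W_h² s_h²/n_h, with W_h = N_h/N and N = 10300:
  stratum Q1: (2700/10300)²·34.52²/300 = 0.272944
  stratum Q2: (2500/10300)²·61.10²/492 = 0.447016
  stratum Q3: (3400/10300)²·41.36²/344 = 0.541859
  stratum Q4: (1700/10300)²·25.60²/371 = 0.0481204
V̂(x̄_st) = 1.30994

V̂(x̄_st) ≈ 1.31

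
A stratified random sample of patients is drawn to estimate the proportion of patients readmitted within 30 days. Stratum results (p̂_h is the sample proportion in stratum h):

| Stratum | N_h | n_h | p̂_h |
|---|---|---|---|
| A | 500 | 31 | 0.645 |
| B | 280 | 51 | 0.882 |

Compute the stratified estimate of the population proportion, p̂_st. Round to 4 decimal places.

N = 780; stratum weights W_h = N_h/N.
p̂_st = Σ W_h p̂_h = (500·0.645 + 280·0.882)/780 = 0.73008

p̂_st ≈ 0.7301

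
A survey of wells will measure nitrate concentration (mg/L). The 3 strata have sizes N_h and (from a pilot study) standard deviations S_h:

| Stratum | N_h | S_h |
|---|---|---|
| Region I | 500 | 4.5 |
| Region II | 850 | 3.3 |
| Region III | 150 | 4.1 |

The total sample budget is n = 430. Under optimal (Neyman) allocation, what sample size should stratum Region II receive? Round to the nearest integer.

213

Neyman allocation: n_h = n · N_h S_h / Σ N_i S_i, with n = 430.
  stratum Region I: N_h·S_h = 500·4.5 = 2250.00
  stratum Region II: N_h·S_h = 850·3.3 = 2805.00
  stratum Region III: N_h·S_h = 150·4.1 = 615.00
Σ N_h S_h = 5670.00
n for stratum Region II = 430·2805.00/5670.00 = 212.725 → 213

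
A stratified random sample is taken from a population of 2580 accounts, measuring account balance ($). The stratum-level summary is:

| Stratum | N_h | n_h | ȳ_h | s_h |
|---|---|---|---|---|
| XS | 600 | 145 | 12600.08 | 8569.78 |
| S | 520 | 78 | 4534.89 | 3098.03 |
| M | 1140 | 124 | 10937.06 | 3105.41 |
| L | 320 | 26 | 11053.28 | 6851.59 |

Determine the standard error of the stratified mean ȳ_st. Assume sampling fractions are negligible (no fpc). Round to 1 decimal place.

V̂(ȳ_st) = Σ W_h² s_h²/n_h, with W_h = N_h/N and N = 2580:
  stratum XS: (600/2580)²·8569.78²/145 = 27392.7
  stratum S: (520/2580)²·3098.03²/78 = 4998.55
  stratum M: (1140/2580)²·3105.41²/124 = 15184
  stratum L: (320/2580)²·6851.59²/26 = 27776
V̂(ȳ_st) = 75351.2
SE(ȳ_st) = √75351.2 = 274.502

SE(ȳ_st) ≈ 274.5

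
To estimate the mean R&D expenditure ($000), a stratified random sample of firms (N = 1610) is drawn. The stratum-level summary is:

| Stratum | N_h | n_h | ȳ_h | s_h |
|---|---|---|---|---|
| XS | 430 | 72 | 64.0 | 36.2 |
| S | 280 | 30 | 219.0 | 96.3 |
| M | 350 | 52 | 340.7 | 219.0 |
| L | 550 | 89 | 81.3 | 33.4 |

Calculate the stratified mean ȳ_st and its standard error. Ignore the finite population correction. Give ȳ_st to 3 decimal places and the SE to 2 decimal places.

ȳ_st = Σ W_h ȳ_h = (430·64.0 + 280·219.0 + 350·340.7 + 550·81.3)/1610 = 157.01863
V̂(ȳ_st) = Σ W_h² s_h²/n_h, with W_h = N_h/N and N = 1610:
  stratum XS: (430/1610)²·36.2²/72 = 1.29828
  stratum S: (280/1610)²·96.3²/30 = 9.34966
  stratum M: (350/1610)²·219.0²/52 = 43.5882
  stratum L: (550/1610)²·33.4²/89 = 1.46277
V̂(ȳ_st) = 55.6989
SE(ȳ_st) = √55.6989 = 7.46317

ȳ_st ≈ 157.019, SE ≈ 7.46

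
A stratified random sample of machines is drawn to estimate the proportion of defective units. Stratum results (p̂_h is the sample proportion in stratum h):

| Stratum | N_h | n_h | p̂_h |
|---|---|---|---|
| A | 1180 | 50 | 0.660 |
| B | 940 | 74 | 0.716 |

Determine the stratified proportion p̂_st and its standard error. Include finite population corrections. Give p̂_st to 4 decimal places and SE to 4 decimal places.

N = 2120; stratum weights W_h = N_h/N.
p̂_st = Σ W_h p̂_h = (1180·0.660 + 940·0.716)/2120 = 0.68483
V̂(p̂_st) = Σ W_h² (1 − n_h/N_h) p̂_h(1−p̂_h)/(n_h−1):
  stratum A: (1180/2120)²·(1 − 50/1180)·0.660·0.340/49 = 0.00135867
  stratum B: (940/2120)²·(1 − 74/940)·0.716·0.284/73 = 0.000504525
V̂(p̂_st) = 0.0018632; SE = √V̂ = 0.0431648

p̂_st ≈ 0.6848, SE ≈ 0.0432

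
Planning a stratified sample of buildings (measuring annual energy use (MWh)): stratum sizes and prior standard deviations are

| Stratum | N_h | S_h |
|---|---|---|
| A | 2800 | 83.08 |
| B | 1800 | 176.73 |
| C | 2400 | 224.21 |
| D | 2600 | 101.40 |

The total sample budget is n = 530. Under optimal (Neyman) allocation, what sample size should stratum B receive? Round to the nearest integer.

125

Neyman allocation: n_h = n · N_h S_h / Σ N_i S_i, with n = 530.
  stratum A: N_h·S_h = 2800·83.08 = 232624.00
  stratum B: N_h·S_h = 1800·176.73 = 318114.00
  stratum C: N_h·S_h = 2400·224.21 = 538104.00
  stratum D: N_h·S_h = 2600·101.40 = 263640.00
Σ N_h S_h = 1352482.00
n for stratum B = 530·318114.00/1352482.00 = 124.660 → 125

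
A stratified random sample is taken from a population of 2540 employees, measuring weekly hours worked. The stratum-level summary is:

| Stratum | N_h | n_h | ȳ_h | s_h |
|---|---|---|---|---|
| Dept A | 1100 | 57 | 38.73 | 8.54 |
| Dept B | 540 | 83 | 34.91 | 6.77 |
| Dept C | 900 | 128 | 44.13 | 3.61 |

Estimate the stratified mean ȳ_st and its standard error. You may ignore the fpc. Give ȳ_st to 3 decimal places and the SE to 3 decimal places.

ȳ_st ≈ 39.831, SE ≈ 0.527

ȳ_st = Σ W_h ȳ_h = (1100·38.73 + 540·34.91 + 900·44.13)/2540 = 39.83126
V̂(ȳ_st) = Σ W_h² s_h²/n_h, with W_h = N_h/N and N = 2540:
  stratum Dept A: (1100/2540)²·8.54²/57 = 0.239971
  stratum Dept B: (540/2540)²·6.77²/83 = 0.0249585
  stratum Dept C: (900/2540)²·3.61²/128 = 0.0127827
V̂(ȳ_st) = 0.277712
SE(ȳ_st) = √0.277712 = 0.526984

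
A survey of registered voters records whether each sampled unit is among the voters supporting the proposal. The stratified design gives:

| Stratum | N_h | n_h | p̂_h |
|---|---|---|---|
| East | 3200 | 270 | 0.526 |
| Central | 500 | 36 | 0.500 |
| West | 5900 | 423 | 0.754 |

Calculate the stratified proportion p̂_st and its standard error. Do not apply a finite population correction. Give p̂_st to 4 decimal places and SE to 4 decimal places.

N = 9600; stratum weights W_h = N_h/N.
p̂_st = Σ W_h p̂_h = (3200·0.526 + 500·0.500 + 5900·0.754)/9600 = 0.66477
V̂(p̂_st) = Σ W_h² p̂_h(1−p̂_h)/(n_h−1):
  stratum East: (3200/9600)²·0.526·0.474/269 = 0.000102984
  stratum Central: (500/9600)²·0.500·0.500/35 = 1.93762e-05
  stratum West: (5900/9600)²·0.754·0.246/422 = 0.000166018
V̂(p̂_st) = 0.000288378; SE = √V̂ = 0.0169817

p̂_st ≈ 0.6648, SE ≈ 0.0170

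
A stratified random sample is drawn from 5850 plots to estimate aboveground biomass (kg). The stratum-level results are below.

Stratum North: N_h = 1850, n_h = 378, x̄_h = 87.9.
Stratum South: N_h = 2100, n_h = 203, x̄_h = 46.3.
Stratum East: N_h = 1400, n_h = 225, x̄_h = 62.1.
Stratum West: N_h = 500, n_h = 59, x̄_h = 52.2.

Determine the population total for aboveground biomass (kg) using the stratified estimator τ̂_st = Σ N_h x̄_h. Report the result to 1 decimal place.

τ̂_st = Σ N_h x̄_h = 1850·87.9 + 2100·46.3 + 1400·62.1 + 500·52.2 = 372885.0

τ̂_st ≈ 372885.0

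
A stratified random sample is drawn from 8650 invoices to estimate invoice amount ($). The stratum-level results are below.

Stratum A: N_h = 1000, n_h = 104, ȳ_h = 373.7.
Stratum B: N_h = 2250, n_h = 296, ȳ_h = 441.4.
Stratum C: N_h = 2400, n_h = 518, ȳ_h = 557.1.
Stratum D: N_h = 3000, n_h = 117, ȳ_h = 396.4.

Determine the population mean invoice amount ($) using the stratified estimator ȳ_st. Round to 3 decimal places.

N = Σ N_h = 8650. Stratum weights W_h = N_h/N.
ȳ_st = (1000·373.7 + 2250·441.4 + 2400·557.1 + 3000·396.4) / 8650 = 450.06821

ȳ_st ≈ 450.068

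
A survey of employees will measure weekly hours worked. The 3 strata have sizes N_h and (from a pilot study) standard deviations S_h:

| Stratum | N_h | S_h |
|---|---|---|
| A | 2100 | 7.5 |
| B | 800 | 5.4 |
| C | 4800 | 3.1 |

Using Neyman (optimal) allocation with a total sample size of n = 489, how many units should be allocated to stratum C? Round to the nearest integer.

Neyman allocation: n_h = n · N_h S_h / Σ N_i S_i, with n = 489.
  stratum A: N_h·S_h = 2100·7.5 = 15750.00
  stratum B: N_h·S_h = 800·5.4 = 4320.00
  stratum C: N_h·S_h = 4800·3.1 = 14880.00
Σ N_h S_h = 34950.00
n for stratum C = 489·14880.00/34950.00 = 208.192 → 208

208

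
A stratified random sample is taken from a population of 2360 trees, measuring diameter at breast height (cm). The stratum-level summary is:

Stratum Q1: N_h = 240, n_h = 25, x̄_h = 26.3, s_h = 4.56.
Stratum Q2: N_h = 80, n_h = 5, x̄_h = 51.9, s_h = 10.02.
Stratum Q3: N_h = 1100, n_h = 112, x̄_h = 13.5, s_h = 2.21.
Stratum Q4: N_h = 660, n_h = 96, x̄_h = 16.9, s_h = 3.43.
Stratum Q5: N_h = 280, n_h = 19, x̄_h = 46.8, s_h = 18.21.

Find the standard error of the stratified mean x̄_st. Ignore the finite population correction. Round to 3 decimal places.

SE(x̄_st) ≈ 0.544

V̂(x̄_st) = Σ W_h² s_h²/n_h, with W_h = N_h/N and N = 2360:
  stratum Q1: (240/2360)²·4.56²/25 = 0.00860178
  stratum Q2: (80/2360)²·10.02²/5 = 0.0230739
  stratum Q3: (1100/2360)²·2.21²/112 = 0.00947388
  stratum Q4: (660/2360)²·3.43²/96 = 0.00958475
  stratum Q5: (280/2360)²·18.21²/19 = 0.245674
V̂(x̄_st) = 0.296408
SE(x̄_st) = √0.296408 = 0.544434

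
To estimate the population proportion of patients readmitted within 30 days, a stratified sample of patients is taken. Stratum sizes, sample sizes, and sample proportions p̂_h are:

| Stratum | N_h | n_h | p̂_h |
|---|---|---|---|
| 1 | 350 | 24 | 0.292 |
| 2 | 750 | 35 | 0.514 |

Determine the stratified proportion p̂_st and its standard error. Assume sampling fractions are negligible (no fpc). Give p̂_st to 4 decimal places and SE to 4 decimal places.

N = 1100; stratum weights W_h = N_h/N.
p̂_st = Σ W_h p̂_h = (350·0.292 + 750·0.514)/1100 = 0.44336
V̂(p̂_st) = Σ W_h² p̂_h(1−p̂_h)/(n_h−1):
  stratum 1: (350/1100)²·0.292·0.708/23 = 0.000909995
  stratum 2: (750/1100)²·0.514·0.486/34 = 0.00341553
V̂(p̂_st) = 0.00432552; SE = √V̂ = 0.0657687

p̂_st ≈ 0.4434, SE ≈ 0.0658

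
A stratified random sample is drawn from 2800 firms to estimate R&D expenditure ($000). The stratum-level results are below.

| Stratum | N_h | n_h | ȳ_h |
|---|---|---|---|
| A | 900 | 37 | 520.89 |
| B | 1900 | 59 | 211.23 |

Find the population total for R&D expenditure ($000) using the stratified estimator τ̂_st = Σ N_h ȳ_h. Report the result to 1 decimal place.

τ̂_st ≈ 870138.0

τ̂_st = Σ N_h ȳ_h = 900·520.89 + 1900·211.23 = 870138.0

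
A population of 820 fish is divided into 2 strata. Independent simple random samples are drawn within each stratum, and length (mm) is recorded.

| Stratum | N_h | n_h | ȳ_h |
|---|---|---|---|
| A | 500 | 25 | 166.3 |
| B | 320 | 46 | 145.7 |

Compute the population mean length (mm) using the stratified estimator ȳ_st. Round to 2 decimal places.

N = Σ N_h = 820. Stratum weights W_h = N_h/N.
ȳ_st = (500·166.3 + 320·145.7) / 820 = 158.2610

ȳ_st ≈ 158.26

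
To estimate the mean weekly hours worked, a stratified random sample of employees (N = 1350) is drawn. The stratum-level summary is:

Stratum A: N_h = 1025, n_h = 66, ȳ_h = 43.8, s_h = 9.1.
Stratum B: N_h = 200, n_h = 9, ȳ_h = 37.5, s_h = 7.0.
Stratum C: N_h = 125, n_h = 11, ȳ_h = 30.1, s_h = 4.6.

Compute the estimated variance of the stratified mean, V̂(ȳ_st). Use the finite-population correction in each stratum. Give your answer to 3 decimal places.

V̂(ȳ_st) ≈ 0.806

V̂(ȳ_st) = Σ W_h² (1 − n_h/N_h) s_h²/n_h, with W_h = N_h/N and N = 1350:
  stratum A: (1025/1350)²·(1 − 66/1025)·9.1²/66 = 0.676727
  stratum B: (200/1350)²·(1 − 9/200)·7.0²/9 = 0.114117
  stratum C: (125/1350)²·(1 − 11/125)·4.6²/11 = 0.0150408
V̂(ȳ_st) = 0.805885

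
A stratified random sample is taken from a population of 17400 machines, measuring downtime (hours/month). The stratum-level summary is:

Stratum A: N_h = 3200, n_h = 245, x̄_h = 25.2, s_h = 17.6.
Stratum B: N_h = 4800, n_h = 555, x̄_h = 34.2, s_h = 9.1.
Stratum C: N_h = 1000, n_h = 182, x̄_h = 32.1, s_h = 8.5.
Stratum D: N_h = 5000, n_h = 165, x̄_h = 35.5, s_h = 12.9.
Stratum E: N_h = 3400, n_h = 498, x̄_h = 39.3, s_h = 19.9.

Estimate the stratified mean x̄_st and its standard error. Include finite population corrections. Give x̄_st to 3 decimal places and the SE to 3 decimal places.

x̄_st = Σ W_h x̄_h = (3200·25.2 + 4800·34.2 + 1000·32.1 + 5000·35.5 + 3400·39.3)/17400 = 33.79425
V̂(x̄_st) = Σ W_h² (1 − n_h/N_h) s_h²/n_h, with W_h = N_h/N and N = 17400:
  stratum A: (3200/17400)²·(1 − 245/3200)·17.6²/245 = 0.0394883
  stratum B: (4800/17400)²·(1 − 555/4800)·9.1²/555 = 0.0100418
  stratum C: (1000/17400)²·(1 − 182/1000)·8.5²/182 = 0.00107256
  stratum D: (5000/17400)²·(1 − 165/5000)·12.9²/165 = 0.0805311
  stratum E: (3400/17400)²·(1 − 498/3400)·19.9²/498 = 0.0259152
V̂(x̄_st) = 0.157049
SE(x̄_st) = √0.157049 = 0.396294

x̄_st ≈ 33.794, SE ≈ 0.396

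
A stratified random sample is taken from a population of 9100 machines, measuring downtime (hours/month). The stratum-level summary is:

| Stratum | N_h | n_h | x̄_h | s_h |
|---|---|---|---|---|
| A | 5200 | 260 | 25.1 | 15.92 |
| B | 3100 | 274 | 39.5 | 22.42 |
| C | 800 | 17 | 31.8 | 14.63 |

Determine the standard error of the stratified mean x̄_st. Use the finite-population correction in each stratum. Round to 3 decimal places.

SE(x̄_st) ≈ 0.769

V̂(x̄_st) = Σ W_h² (1 − n_h/N_h) s_h²/n_h, with W_h = N_h/N and N = 9100:
  stratum A: (5200/9100)²·(1 − 260/5200)·15.92²/260 = 0.302385
  stratum B: (3100/9100)²·(1 − 274/3100)·22.42²/274 = 0.194076
  stratum C: (800/9100)²·(1 − 17/800)·14.63²/17 = 0.0952377
V̂(x̄_st) = 0.591699
SE(x̄_st) = √0.591699 = 0.769219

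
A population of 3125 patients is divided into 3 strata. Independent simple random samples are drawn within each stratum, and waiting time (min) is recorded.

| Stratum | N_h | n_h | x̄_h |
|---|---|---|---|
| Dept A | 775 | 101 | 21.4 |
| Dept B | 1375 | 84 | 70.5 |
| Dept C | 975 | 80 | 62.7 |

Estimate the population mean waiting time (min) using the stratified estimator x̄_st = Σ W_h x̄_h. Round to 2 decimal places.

x̄_st ≈ 55.89

N = Σ N_h = 3125. Stratum weights W_h = N_h/N.
x̄_st = (775·21.4 + 1375·70.5 + 975·62.7) / 3125 = 55.8896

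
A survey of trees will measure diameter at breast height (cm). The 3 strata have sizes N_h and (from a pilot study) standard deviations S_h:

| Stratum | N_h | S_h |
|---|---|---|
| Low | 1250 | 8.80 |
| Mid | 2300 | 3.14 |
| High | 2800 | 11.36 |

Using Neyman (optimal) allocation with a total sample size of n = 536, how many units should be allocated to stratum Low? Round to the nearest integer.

Neyman allocation: n_h = n · N_h S_h / Σ N_i S_i, with n = 536.
  stratum Low: N_h·S_h = 1250·8.80 = 11000.00
  stratum Mid: N_h·S_h = 2300·3.14 = 7222.00
  stratum High: N_h·S_h = 2800·11.36 = 31808.00
Σ N_h S_h = 50030.00
n for stratum Low = 536·11000.00/50030.00 = 117.849 → 118

118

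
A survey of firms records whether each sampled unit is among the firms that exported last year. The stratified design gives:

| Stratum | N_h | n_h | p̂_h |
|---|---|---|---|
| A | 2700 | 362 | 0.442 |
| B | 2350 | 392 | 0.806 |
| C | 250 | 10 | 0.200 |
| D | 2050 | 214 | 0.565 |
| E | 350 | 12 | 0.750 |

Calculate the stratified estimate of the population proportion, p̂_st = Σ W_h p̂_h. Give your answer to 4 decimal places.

N = 7700; stratum weights W_h = N_h/N.
p̂_st = Σ W_h p̂_h = (2700·0.442 + 2350·0.806 + 250·0.200 + 2050·0.565 + 350·0.750)/7700 = 0.59198

p̂_st ≈ 0.5920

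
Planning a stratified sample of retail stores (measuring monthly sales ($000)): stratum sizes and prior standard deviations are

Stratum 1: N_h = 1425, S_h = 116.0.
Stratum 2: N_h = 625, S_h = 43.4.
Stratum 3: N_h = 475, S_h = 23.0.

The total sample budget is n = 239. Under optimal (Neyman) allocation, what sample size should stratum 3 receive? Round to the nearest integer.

13

Neyman allocation: n_h = n · N_h S_h / Σ N_i S_i, with n = 239.
  stratum 1: N_h·S_h = 1425·116.0 = 165300.00
  stratum 2: N_h·S_h = 625·43.4 = 27125.00
  stratum 3: N_h·S_h = 475·23.0 = 10925.00
Σ N_h S_h = 203350.00
n for stratum 3 = 239·10925.00/203350.00 = 12.840 → 13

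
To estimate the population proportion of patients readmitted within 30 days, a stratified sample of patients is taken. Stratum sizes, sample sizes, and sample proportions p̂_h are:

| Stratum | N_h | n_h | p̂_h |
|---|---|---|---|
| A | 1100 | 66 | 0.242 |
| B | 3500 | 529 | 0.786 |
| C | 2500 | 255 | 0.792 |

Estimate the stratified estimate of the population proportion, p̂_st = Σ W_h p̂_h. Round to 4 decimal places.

N = 7100; stratum weights W_h = N_h/N.
p̂_st = Σ W_h p̂_h = (1100·0.242 + 3500·0.786 + 2500·0.792)/7100 = 0.70383

p̂_st ≈ 0.7038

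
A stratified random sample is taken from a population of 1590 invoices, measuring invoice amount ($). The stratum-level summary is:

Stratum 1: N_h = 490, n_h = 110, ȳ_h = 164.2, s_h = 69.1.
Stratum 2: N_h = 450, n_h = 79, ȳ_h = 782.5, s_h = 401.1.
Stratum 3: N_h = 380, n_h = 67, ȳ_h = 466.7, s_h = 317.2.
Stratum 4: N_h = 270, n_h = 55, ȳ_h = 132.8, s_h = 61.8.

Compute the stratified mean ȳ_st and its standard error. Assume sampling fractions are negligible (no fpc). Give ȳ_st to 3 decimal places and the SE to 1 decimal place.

ȳ_st = Σ W_h ȳ_h = (490·164.2 + 450·782.5 + 380·466.7 + 270·132.8)/1590 = 406.15409
V̂(ȳ_st) = Σ W_h² s_h²/n_h, with W_h = N_h/N and N = 1590:
  stratum 1: (490/1590)²·69.1²/110 = 4.12251
  stratum 2: (450/1590)²·401.1²/79 = 163.121
  stratum 3: (380/1590)²·317.2²/67 = 85.7757
  stratum 4: (270/1590)²·61.8²/55 = 2.00238
V̂(ȳ_st) = 255.021
SE(ȳ_st) = √255.021 = 15.9694

ȳ_st ≈ 406.154, SE ≈ 16.0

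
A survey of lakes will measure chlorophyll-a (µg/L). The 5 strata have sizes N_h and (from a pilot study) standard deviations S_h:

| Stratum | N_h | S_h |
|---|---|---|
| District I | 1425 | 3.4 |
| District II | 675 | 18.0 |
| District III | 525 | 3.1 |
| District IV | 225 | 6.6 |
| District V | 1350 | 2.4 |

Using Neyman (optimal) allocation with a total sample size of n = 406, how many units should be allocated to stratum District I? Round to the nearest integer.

Neyman allocation: n_h = n · N_h S_h / Σ N_i S_i, with n = 406.
  stratum District I: N_h·S_h = 1425·3.4 = 4845.00
  stratum District II: N_h·S_h = 675·18.0 = 12150.00
  stratum District III: N_h·S_h = 525·3.1 = 1627.50
  stratum District IV: N_h·S_h = 225·6.6 = 1485.00
  stratum District V: N_h·S_h = 1350·2.4 = 3240.00
Σ N_h S_h = 23347.50
n for stratum District I = 406·4845.00/23347.50 = 84.252 → 84

84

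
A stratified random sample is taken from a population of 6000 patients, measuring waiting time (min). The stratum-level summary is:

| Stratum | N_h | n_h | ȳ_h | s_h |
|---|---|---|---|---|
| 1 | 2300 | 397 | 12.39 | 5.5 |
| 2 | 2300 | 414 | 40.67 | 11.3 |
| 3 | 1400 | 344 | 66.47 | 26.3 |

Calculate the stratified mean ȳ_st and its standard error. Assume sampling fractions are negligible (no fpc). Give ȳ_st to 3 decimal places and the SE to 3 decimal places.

ȳ_st ≈ 35.849, SE ≈ 0.407

ȳ_st = Σ W_h ȳ_h = (2300·12.39 + 2300·40.67 + 1400·66.47)/6000 = 35.84933
V̂(ȳ_st) = Σ W_h² s_h²/n_h, with W_h = N_h/N and N = 6000:
  stratum 1: (2300/6000)²·5.5²/397 = 0.0111966
  stratum 2: (2300/6000)²·11.3²/414 = 0.0453221
  stratum 3: (1400/6000)²·26.3²/344 = 0.109473
V̂(ȳ_st) = 0.165992
SE(ȳ_st) = √0.165992 = 0.407421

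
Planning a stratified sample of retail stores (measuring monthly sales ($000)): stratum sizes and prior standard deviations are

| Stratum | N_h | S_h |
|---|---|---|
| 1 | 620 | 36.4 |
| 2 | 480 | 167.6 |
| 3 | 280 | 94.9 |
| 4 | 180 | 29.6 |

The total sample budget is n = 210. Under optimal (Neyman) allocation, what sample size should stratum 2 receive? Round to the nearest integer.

125

Neyman allocation: n_h = n · N_h S_h / Σ N_i S_i, with n = 210.
  stratum 1: N_h·S_h = 620·36.4 = 22568.00
  stratum 2: N_h·S_h = 480·167.6 = 80448.00
  stratum 3: N_h·S_h = 280·94.9 = 26572.00
  stratum 4: N_h·S_h = 180·29.6 = 5328.00
Σ N_h S_h = 134916.00
n for stratum 2 = 210·80448.00/134916.00 = 125.219 → 125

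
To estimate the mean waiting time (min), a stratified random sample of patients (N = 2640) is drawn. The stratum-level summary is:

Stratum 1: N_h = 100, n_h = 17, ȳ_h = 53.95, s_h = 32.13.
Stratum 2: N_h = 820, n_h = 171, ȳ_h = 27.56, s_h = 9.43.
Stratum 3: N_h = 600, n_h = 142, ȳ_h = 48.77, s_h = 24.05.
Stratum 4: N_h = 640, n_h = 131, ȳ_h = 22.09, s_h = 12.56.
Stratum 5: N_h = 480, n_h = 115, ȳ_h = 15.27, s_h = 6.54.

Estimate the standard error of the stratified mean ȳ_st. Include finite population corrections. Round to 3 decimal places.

V̂(ȳ_st) = Σ W_h² (1 − n_h/N_h) s_h²/n_h, with W_h = N_h/N and N = 2640:
  stratum 1: (100/2640)²·(1 − 17/100)·32.13²/17 = 0.0723174
  stratum 2: (820/2640)²·(1 − 171/820)·9.43²/171 = 0.039708
  stratum 3: (600/2640)²·(1 − 142/600)·24.05²/142 = 0.160602
  stratum 4: (640/2640)²·(1 − 131/640)·12.56²/131 = 0.0562857
  stratum 5: (480/2640)²·(1 − 115/480)·6.54²/115 = 0.0093494
V̂(ȳ_st) = 0.338262
SE(ȳ_st) = √0.338262 = 0.581603

SE(ȳ_st) ≈ 0.582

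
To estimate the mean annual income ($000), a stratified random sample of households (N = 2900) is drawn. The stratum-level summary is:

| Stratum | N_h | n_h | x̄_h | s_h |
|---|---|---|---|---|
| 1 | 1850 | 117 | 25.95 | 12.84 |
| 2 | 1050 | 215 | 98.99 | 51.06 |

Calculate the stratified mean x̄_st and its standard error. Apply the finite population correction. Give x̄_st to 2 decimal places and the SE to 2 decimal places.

x̄_st ≈ 52.40, SE ≈ 1.34

x̄_st = Σ W_h x̄_h = (1850·25.95 + 1050·98.99)/2900 = 52.39552
V̂(x̄_st) = Σ W_h² (1 − n_h/N_h) s_h²/n_h, with W_h = N_h/N and N = 2900:
  stratum 1: (1850/2900)²·(1 − 117/1850)·12.84²/117 = 0.537178
  stratum 2: (1050/2900)²·(1 − 215/1050)·51.06²/215 = 1.26416
V̂(x̄_st) = 1.80134
SE(x̄_st) = √1.80134 = 1.34214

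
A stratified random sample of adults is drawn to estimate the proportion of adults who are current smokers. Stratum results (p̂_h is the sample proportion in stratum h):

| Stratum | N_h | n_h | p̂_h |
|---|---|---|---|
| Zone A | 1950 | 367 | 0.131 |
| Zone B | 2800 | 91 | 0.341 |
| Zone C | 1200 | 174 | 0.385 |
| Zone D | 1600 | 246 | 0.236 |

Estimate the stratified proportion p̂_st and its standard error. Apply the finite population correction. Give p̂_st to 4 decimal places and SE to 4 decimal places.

N = 7550; stratum weights W_h = N_h/N.
p̂_st = Σ W_h p̂_h = (1950·0.131 + 2800·0.341 + 1200·0.385 + 1600·0.236)/7550 = 0.27150
V̂(p̂_st) = Σ W_h² (1 − n_h/N_h) p̂_h(1−p̂_h)/(n_h−1):
  stratum Zone A: (1950/7550)²·(1 − 367/1950)·0.131·0.869/366 = 1.68435e-05
  stratum Zone B: (2800/7550)²·(1 − 91/2800)·0.341·0.659/90 = 0.000332254
  stratum Zone C: (1200/7550)²·(1 − 174/1200)·0.385·0.615/173 = 2.95614e-05
  stratum Zone D: (1600/7550)²·(1 − 246/1600)·0.236·0.764/245 = 2.79695e-05
V̂(p̂_st) = 0.000406628; SE = √V̂ = 0.020165

p̂_st ≈ 0.2715, SE ≈ 0.0202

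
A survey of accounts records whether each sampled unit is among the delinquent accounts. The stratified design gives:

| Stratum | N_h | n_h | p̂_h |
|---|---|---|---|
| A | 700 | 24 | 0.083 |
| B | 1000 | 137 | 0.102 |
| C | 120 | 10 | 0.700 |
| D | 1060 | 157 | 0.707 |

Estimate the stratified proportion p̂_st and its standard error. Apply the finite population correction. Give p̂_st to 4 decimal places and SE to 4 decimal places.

p̂_st ≈ 0.3450, SE ≈ 0.0212

N = 2880; stratum weights W_h = N_h/N.
p̂_st = Σ W_h p̂_h = (700·0.083 + 1000·0.102 + 120·0.700 + 1060·0.707)/2880 = 0.34497
V̂(p̂_st) = Σ W_h² (1 − n_h/N_h) p̂_h(1−p̂_h)/(n_h−1):
  stratum A: (700/2880)²·(1 − 24/700)·0.083·0.917/23 = 0.00018879
  stratum B: (1000/2880)²·(1 − 137/1000)·0.102·0.898/136 = 7.00751e-05
  stratum C: (120/2880)²·(1 − 10/120)·0.700·0.300/9 = 3.71335e-05
  stratum D: (1060/2880)²·(1 − 157/1060)·0.707·0.293/156 = 0.00015324
V̂(p̂_st) = 0.000449238; SE = √V̂ = 0.0211952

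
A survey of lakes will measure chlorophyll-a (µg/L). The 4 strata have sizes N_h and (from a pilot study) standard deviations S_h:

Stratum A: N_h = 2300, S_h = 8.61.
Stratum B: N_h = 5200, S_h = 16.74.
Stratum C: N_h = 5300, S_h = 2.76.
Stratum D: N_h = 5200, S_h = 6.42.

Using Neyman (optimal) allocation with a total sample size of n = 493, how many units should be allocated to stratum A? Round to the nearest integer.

Neyman allocation: n_h = n · N_h S_h / Σ N_i S_i, with n = 493.
  stratum A: N_h·S_h = 2300·8.61 = 19803.00
  stratum B: N_h·S_h = 5200·16.74 = 87048.00
  stratum C: N_h·S_h = 5300·2.76 = 14628.00
  stratum D: N_h·S_h = 5200·6.42 = 33384.00
Σ N_h S_h = 154863.00
n for stratum A = 493·19803.00/154863.00 = 63.042 → 63

63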